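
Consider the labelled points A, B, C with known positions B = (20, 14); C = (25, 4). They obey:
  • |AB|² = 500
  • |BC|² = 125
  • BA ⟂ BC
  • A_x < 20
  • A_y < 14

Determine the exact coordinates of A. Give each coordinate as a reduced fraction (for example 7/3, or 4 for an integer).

A = (0, 4)

1. A_x = 0  [[BA ⟂ BC ⇒ 5x-10y+40=0] ∩ [|A−(20, 14)|²=500]]
2. A_y = 4  [[BA ⟂ BC ⇒ 5x-10y+40=0] ∩ [|A−(20, 14)|²=500]]
   so A = (0, 4)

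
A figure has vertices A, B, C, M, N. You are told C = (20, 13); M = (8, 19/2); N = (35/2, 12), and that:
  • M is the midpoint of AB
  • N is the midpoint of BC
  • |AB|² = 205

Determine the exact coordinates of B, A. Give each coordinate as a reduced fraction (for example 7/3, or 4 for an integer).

B = (15, 11)
A = (1, 8)

1. B_x = 15  [B = 2·N−C = 2·(35/2, 12)−(20, 13)]
2. B_y = 11  [B = 2·N−C = 2·(35/2, 12)−(20, 13)]
   so B = (15, 11)
3. A_x = 1  [A = 2·M−B = 2·(8, 19/2)−(15, 11)]
4. A_y = 8  [A = 2·M−B = 2·(8, 19/2)−(15, 11)]
   so A = (1, 8)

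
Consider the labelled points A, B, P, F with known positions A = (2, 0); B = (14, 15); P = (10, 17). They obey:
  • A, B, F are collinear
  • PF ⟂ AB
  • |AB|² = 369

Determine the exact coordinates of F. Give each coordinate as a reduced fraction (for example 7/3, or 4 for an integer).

1. F_x = 550/41  [[A, B, F are collinear ⇒ -15x+12y+30=0] ∩ [PF ⟂ AB ⇒ 12x+15y-375=0]]
2. F_y = 585/41  [[A, B, F are collinear ⇒ -15x+12y+30=0] ∩ [PF ⟂ AB ⇒ 12x+15y-375=0]]
   so F = (550/41, 585/41)

F = (550/41, 585/41)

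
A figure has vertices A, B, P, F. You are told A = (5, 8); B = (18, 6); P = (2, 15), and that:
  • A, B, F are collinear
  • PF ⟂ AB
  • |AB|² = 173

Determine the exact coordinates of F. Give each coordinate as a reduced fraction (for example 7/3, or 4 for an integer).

1. F_x = 176/173  [[A, B, F are collinear ⇒ 2x+13y-114=0] ∩ [PF ⟂ AB ⇒ 13x-2y+4=0]]
2. F_y = 1490/173  [[A, B, F are collinear ⇒ 2x+13y-114=0] ∩ [PF ⟂ AB ⇒ 13x-2y+4=0]]
   so F = (176/173, 1490/173)

F = (176/173, 1490/173)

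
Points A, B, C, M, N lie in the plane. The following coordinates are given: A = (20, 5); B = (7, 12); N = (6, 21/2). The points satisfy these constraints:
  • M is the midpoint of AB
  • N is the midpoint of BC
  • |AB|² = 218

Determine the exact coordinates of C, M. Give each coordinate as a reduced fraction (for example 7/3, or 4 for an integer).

C = (5, 9)
M = (27/2, 17/2)

1. M_x = 27/2  [2·M = A+B = (20, 5)+(7, 12)]
2. M_y = 17/2  [2·M = A+B = (20, 5)+(7, 12)]
   so M = (27/2, 17/2)
3. C_x = 5  [C = 2·N−B = 2·(6, 21/2)−(7, 12)]
4. C_y = 9  [C = 2·N−B = 2·(6, 21/2)−(7, 12)]
   so C = (5, 9)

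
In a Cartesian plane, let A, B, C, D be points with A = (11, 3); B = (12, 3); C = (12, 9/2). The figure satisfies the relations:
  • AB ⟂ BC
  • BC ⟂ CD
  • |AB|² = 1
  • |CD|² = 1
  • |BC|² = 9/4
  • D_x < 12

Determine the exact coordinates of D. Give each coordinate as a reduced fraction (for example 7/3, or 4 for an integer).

1. D_x = 11  [[BC ⟂ CD ⇒ 3/2y-27/4=0] ∩ [|D−(12, 9/2)|²=1]]
2. D_y = 9/2  [[BC ⟂ CD ⇒ 3/2y-27/4=0] ∩ [|D−(12, 9/2)|²=1]]
   so D = (11, 9/2)

D = (11, 9/2)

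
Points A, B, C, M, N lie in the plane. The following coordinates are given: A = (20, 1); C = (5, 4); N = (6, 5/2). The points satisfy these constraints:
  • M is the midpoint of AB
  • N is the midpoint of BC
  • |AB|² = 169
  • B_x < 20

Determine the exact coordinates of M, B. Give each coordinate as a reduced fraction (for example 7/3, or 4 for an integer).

M = (27/2, 1)
B = (7, 1)

1. B_x = 7  [B = 2·N−C = 2·(6, 5/2)−(5, 4)]
2. B_y = 1  [B = 2·N−C = 2·(6, 5/2)−(5, 4)]
   so B = (7, 1)
3. M_x = 27/2  [2·M = A+B = (20, 1)+(7, 1)]
4. M_y = 1  [2·M = A+B = (20, 1)+(7, 1)]
   so M = (27/2, 1)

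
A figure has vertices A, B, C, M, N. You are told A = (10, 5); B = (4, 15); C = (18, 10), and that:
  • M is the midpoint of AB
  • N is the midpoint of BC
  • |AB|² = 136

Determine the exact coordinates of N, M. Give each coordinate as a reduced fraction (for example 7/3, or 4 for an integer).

1. M_x = 7  [2·M = A+B = (10, 5)+(4, 15)]
2. M_y = 10  [2·M = A+B = (10, 5)+(4, 15)]
   so M = (7, 10)
3. N_x = 11  [2·N = B+C = (4, 15)+(18, 10)]
4. N_y = 25/2  [2·N = B+C = (4, 15)+(18, 10)]
   so N = (11, 25/2)

N = (11, 25/2)
M = (7, 10)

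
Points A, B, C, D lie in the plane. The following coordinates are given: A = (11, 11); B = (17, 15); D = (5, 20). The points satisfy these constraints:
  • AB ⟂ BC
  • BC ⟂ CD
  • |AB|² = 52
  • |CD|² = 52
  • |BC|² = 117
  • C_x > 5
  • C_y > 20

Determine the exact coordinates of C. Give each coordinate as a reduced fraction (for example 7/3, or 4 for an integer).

C = (11, 24)

1. C_x = 11  [[AB ⟂ BC ⇒ 6x+4y-162=0] ∩ [|C−(5, 20)|²=52]]
2. C_y = 24  [[AB ⟂ BC ⇒ 6x+4y-162=0] ∩ [|C−(5, 20)|²=52]]
   so C = (11, 24)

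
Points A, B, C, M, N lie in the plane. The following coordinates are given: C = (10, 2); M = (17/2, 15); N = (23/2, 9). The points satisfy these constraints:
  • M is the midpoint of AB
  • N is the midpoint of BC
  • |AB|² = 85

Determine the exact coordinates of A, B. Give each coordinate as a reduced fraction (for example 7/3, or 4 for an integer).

A = (4, 14)
B = (13, 16)

1. B_x = 13  [B = 2·N−C = 2·(23/2, 9)−(10, 2)]
2. B_y = 16  [B = 2·N−C = 2·(23/2, 9)−(10, 2)]
   so B = (13, 16)
3. A_x = 4  [A = 2·M−B = 2·(17/2, 15)−(13, 16)]
4. A_y = 14  [A = 2·M−B = 2·(17/2, 15)−(13, 16)]
   so A = (4, 14)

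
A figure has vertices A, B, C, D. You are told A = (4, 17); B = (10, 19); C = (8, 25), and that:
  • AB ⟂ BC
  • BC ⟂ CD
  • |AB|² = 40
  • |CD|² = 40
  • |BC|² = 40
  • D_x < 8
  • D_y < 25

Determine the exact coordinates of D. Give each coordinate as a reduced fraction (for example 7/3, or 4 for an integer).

1. D_x = 2  [[BC ⟂ CD ⇒ -2x+6y-134=0] ∩ [|D−(8, 25)|²=40]]
2. D_y = 23  [[BC ⟂ CD ⇒ -2x+6y-134=0] ∩ [|D−(8, 25)|²=40]]
   so D = (2, 23)

D = (2, 23)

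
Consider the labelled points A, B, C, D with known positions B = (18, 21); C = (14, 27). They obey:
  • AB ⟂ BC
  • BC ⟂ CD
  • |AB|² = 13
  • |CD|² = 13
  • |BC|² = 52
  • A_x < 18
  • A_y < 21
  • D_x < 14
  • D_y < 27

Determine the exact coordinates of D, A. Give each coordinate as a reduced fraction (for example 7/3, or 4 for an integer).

1. D_x = 11  [[BC ⟂ CD ⇒ -4x+6y-106=0] ∩ [|D−(14, 27)|²=13]]
2. D_y = 25  [[BC ⟂ CD ⇒ -4x+6y-106=0] ∩ [|D−(14, 27)|²=13]]
   so D = (11, 25)
3. A_x = 15  [[AB ⟂ BC ⇒ 4x-6y+54=0] ∩ [|A−(18, 21)|²=13]]
4. A_y = 19  [[AB ⟂ BC ⇒ 4x-6y+54=0] ∩ [|A−(18, 21)|²=13]]
   so A = (15, 19)

D = (11, 25)
A = (15, 19)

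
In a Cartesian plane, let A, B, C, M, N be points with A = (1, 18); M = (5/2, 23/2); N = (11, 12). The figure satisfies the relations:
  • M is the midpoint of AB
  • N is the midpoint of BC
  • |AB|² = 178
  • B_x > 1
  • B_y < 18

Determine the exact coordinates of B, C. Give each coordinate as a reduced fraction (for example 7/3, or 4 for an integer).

1. B_x = 4  [B = 2·M−A = 2·(5/2, 23/2)−(1, 18)]
2. B_y = 5  [B = 2·M−A = 2·(5/2, 23/2)−(1, 18)]
   so B = (4, 5)
3. C_x = 18  [C = 2·N−B = 2·(11, 12)−(4, 5)]
4. C_y = 19  [C = 2·N−B = 2·(11, 12)−(4, 5)]
   so C = (18, 19)

B = (4, 5)
C = (18, 19)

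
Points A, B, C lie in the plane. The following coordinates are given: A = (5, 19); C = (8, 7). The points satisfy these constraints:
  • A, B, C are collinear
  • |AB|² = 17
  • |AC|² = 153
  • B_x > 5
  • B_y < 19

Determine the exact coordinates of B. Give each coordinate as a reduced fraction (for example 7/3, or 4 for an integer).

1. B_x = 6  [[A, B, C are collinear ⇒ -12x-3y+117=0] ∩ [|B−(5, 19)|²=17]]
2. B_y = 15  [[A, B, C are collinear ⇒ -12x-3y+117=0] ∩ [|B−(5, 19)|²=17]]
   so B = (6, 15)

B = (6, 15)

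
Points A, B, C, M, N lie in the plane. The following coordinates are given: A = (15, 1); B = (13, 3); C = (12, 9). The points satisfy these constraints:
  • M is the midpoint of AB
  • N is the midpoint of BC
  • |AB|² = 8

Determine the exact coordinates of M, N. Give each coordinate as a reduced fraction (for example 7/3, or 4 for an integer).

1. M_x = 14  [2·M = A+B = (15, 1)+(13, 3)]
2. M_y = 2  [2·M = A+B = (15, 1)+(13, 3)]
   so M = (14, 2)
3. N_x = 25/2  [2·N = B+C = (13, 3)+(12, 9)]
4. N_y = 6  [2·N = B+C = (13, 3)+(12, 9)]
   so N = (25/2, 6)

M = (14, 2)
N = (25/2, 6)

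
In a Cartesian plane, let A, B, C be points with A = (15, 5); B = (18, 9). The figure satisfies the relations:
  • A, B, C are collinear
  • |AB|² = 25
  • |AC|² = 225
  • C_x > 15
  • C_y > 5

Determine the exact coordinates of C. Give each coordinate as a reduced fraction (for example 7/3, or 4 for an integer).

C = (24, 17)

1. C_x = 24  [[A, B, C are collinear ⇒ -4x+3y+45=0] ∩ [|C−(15, 5)|²=225]]
2. C_y = 17  [[A, B, C are collinear ⇒ -4x+3y+45=0] ∩ [|C−(15, 5)|²=225]]
   so C = (24, 17)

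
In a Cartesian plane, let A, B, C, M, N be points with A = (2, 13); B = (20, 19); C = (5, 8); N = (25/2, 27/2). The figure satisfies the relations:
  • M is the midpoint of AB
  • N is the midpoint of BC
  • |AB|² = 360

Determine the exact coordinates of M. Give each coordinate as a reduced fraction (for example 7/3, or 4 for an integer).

M = (11, 16)

1. M_x = 11  [2·M = A+B = (2, 13)+(20, 19)]
2. M_y = 16  [2·M = A+B = (2, 13)+(20, 19)]
   so M = (11, 16)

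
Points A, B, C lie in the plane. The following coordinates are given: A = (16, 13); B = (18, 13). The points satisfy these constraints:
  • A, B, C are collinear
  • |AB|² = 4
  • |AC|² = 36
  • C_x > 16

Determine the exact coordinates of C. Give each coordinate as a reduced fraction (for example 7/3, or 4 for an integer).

C = (22, 13)

1. C_x = 22  [[A, B, C are collinear ⇒ 2y-26=0] ∩ [|C−(16, 13)|²=36]]
2. C_y = 13  [[A, B, C are collinear ⇒ 2y-26=0] ∩ [|C−(16, 13)|²=36]]
   so C = (22, 13)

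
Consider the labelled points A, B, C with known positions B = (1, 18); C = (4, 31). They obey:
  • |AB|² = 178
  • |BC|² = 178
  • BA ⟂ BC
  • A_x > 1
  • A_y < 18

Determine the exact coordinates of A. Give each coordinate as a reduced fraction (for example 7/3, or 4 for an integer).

A = (14, 15)

1. A_x = 14  [[BA ⟂ BC ⇒ 3x+13y-237=0] ∩ [|A−(1, 18)|²=178]]
2. A_y = 15  [[BA ⟂ BC ⇒ 3x+13y-237=0] ∩ [|A−(1, 18)|²=178]]
   so A = (14, 15)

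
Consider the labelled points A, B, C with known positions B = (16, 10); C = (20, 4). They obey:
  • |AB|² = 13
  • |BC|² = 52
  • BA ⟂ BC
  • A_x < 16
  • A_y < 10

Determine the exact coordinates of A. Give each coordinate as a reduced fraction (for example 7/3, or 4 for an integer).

1. A_x = 13  [[BA ⟂ BC ⇒ 4x-6y-4=0] ∩ [|A−(16, 10)|²=13]]
2. A_y = 8  [[BA ⟂ BC ⇒ 4x-6y-4=0] ∩ [|A−(16, 10)|²=13]]
   so A = (13, 8)

A = (13, 8)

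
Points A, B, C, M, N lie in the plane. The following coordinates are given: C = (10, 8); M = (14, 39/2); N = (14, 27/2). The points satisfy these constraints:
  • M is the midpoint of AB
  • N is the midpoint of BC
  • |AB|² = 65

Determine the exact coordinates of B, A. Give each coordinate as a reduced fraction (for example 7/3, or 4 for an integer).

1. B_x = 18  [B = 2·N−C = 2·(14, 27/2)−(10, 8)]
2. B_y = 19  [B = 2·N−C = 2·(14, 27/2)−(10, 8)]
   so B = (18, 19)
3. A_x = 10  [A = 2·M−B = 2·(14, 39/2)−(18, 19)]
4. A_y = 20  [A = 2·M−B = 2·(14, 39/2)−(18, 19)]
   so A = (10, 20)

B = (18, 19)
A = (10, 20)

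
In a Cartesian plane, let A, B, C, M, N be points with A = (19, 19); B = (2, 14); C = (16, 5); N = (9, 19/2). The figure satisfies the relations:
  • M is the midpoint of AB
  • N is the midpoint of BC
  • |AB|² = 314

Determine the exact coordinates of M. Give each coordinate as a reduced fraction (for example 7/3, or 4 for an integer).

M = (21/2, 33/2)

1. M_x = 21/2  [2·M = A+B = (19, 19)+(2, 14)]
2. M_y = 33/2  [2·M = A+B = (19, 19)+(2, 14)]
   so M = (21/2, 33/2)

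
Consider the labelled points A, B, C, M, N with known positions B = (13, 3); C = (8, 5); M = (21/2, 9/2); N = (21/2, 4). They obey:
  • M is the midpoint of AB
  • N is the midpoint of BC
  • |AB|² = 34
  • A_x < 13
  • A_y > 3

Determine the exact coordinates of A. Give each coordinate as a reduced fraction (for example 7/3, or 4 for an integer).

A = (8, 6)

1. A_x = 8  [A = 2·M−B = 2·(21/2, 9/2)−(13, 3)]
2. A_y = 6  [A = 2·M−B = 2·(21/2, 9/2)−(13, 3)]
   so A = (8, 6)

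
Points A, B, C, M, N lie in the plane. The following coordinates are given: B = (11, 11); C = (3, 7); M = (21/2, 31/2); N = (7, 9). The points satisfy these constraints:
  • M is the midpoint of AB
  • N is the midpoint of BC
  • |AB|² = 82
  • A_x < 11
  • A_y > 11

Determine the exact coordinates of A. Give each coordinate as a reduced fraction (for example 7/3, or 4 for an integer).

1. A_x = 10  [A = 2·M−B = 2·(21/2, 31/2)−(11, 11)]
2. A_y = 20  [A = 2·M−B = 2·(21/2, 31/2)−(11, 11)]
   so A = (10, 20)

A = (10, 20)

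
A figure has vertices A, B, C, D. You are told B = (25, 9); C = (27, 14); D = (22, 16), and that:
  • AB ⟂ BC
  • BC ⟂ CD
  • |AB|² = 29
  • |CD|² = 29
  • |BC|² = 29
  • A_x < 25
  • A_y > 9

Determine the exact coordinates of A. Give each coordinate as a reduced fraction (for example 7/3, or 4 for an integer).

1. A_x = 20  [[AB ⟂ BC ⇒ -2x-5y+95=0] ∩ [|A−(25, 9)|²=29]]
2. A_y = 11  [[AB ⟂ BC ⇒ -2x-5y+95=0] ∩ [|A−(25, 9)|²=29]]
   so A = (20, 11)

A = (20, 11)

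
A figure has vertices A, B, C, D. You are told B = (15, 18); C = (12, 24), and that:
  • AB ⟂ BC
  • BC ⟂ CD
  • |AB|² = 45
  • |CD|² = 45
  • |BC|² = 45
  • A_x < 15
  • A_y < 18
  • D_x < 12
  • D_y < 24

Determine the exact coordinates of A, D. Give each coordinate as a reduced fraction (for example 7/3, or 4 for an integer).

A = (9, 15)
D = (6, 21)

1. A_x = 9  [[AB ⟂ BC ⇒ 3x-6y+63=0] ∩ [|A−(15, 18)|²=45]]
2. A_y = 15  [[AB ⟂ BC ⇒ 3x-6y+63=0] ∩ [|A−(15, 18)|²=45]]
   so A = (9, 15)
3. D_x = 6  [[BC ⟂ CD ⇒ -3x+6y-108=0] ∩ [|D−(12, 24)|²=45]]
4. D_y = 21  [[BC ⟂ CD ⇒ -3x+6y-108=0] ∩ [|D−(12, 24)|²=45]]
   so D = (6, 21)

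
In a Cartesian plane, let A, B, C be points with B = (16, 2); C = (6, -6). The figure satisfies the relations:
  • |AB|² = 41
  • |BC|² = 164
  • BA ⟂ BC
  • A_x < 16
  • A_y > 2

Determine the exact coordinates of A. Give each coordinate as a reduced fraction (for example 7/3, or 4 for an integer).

A = (12, 7)

1. A_x = 12  [[BA ⟂ BC ⇒ -10x-8y+176=0] ∩ [|A−(16, 2)|²=41]]
2. A_y = 7  [[BA ⟂ BC ⇒ -10x-8y+176=0] ∩ [|A−(16, 2)|²=41]]
   so A = (12, 7)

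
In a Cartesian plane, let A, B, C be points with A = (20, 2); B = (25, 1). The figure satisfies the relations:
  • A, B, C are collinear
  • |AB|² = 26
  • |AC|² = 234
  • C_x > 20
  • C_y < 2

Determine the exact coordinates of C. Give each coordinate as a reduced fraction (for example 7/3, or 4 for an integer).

1. C_x = 35  [[A, B, C are collinear ⇒ 1x+5y-30=0] ∩ [|C−(20, 2)|²=234]]
2. C_y = -1  [[A, B, C are collinear ⇒ 1x+5y-30=0] ∩ [|C−(20, 2)|²=234]]
   so C = (35, -1)

C = (35, -1)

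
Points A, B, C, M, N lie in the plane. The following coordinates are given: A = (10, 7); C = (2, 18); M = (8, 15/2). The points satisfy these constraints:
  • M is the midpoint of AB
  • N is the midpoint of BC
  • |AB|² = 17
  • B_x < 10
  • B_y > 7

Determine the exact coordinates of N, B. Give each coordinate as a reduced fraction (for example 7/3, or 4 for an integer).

1. B_x = 6  [B = 2·M−A = 2·(8, 15/2)−(10, 7)]
2. B_y = 8  [B = 2·M−A = 2·(8, 15/2)−(10, 7)]
   so B = (6, 8)
3. N_x = 4  [2·N = B+C = (6, 8)+(2, 18)]
4. N_y = 13  [2·N = B+C = (6, 8)+(2, 18)]
   so N = (4, 13)

N = (4, 13)
B = (6, 8)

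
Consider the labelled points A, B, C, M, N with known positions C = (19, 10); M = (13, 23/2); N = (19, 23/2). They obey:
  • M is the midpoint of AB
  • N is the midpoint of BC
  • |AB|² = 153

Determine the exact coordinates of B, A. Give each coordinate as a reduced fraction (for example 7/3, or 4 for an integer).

1. B_x = 19  [B = 2·N−C = 2·(19, 23/2)−(19, 10)]
2. B_y = 13  [B = 2·N−C = 2·(19, 23/2)−(19, 10)]
   so B = (19, 13)
3. A_x = 7  [A = 2·M−B = 2·(13, 23/2)−(19, 13)]
4. A_y = 10  [A = 2·M−B = 2·(13, 23/2)−(19, 13)]
   so A = (7, 10)

B = (19, 13)
A = (7, 10)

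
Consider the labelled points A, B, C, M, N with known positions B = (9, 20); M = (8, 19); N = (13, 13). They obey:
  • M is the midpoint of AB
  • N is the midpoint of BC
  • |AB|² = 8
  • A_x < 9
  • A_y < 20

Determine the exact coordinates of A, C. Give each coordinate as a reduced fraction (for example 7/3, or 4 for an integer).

1. A_x = 7  [A = 2·M−B = 2·(8, 19)−(9, 20)]
2. A_y = 18  [A = 2·M−B = 2·(8, 19)−(9, 20)]
   so A = (7, 18)
3. C_x = 17  [C = 2·N−B = 2·(13, 13)−(9, 20)]
4. C_y = 6  [C = 2·N−B = 2·(13, 13)−(9, 20)]
   so C = (17, 6)

A = (7, 18)
C = (17, 6)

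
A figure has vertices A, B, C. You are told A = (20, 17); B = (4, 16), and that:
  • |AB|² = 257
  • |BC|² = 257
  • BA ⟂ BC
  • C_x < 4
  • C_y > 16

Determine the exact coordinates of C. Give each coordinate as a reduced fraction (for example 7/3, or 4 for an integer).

1. C_x = 3  [[BA ⟂ BC ⇒ 16x+1y-80=0] ∩ [|C−(4, 16)|²=257]]
2. C_y = 32  [[BA ⟂ BC ⇒ 16x+1y-80=0] ∩ [|C−(4, 16)|²=257]]
   so C = (3, 32)

C = (3, 32)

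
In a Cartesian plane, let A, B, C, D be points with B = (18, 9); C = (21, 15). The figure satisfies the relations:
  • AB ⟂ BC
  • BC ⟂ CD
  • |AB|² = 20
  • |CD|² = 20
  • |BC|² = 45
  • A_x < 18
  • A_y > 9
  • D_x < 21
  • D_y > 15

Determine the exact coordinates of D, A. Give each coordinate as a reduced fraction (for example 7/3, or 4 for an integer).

D = (17, 17)
A = (14, 11)

1. D_x = 17  [[BC ⟂ CD ⇒ 3x+6y-153=0] ∩ [|D−(21, 15)|²=20]]
2. D_y = 17  [[BC ⟂ CD ⇒ 3x+6y-153=0] ∩ [|D−(21, 15)|²=20]]
   so D = (17, 17)
3. A_x = 14  [[AB ⟂ BC ⇒ -3x-6y+108=0] ∩ [|A−(18, 9)|²=20]]
4. A_y = 11  [[AB ⟂ BC ⇒ -3x-6y+108=0] ∩ [|A−(18, 9)|²=20]]
   so A = (14, 11)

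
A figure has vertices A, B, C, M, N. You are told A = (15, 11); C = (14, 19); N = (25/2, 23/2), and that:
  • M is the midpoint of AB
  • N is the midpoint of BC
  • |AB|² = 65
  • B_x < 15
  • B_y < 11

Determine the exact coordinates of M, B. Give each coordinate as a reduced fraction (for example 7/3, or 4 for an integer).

1. B_x = 11  [B = 2·N−C = 2·(25/2, 23/2)−(14, 19)]
2. B_y = 4  [B = 2·N−C = 2·(25/2, 23/2)−(14, 19)]
   so B = (11, 4)
3. M_x = 13  [2·M = A+B = (15, 11)+(11, 4)]
4. M_y = 15/2  [2·M = A+B = (15, 11)+(11, 4)]
   so M = (13, 15/2)

M = (13, 15/2)
B = (11, 4)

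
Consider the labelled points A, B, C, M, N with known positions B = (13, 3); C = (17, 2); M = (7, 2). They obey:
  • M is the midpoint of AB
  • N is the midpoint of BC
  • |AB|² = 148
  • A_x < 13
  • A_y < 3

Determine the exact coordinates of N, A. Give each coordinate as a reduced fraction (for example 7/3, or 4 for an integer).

1. A_x = 1  [A = 2·M−B = 2·(7, 2)−(13, 3)]
2. A_y = 1  [A = 2·M−B = 2·(7, 2)−(13, 3)]
   so A = (1, 1)
3. N_x = 15  [2·N = B+C = (13, 3)+(17, 2)]
4. N_y = 5/2  [2·N = B+C = (13, 3)+(17, 2)]
   so N = (15, 5/2)

N = (15, 5/2)
A = (1, 1)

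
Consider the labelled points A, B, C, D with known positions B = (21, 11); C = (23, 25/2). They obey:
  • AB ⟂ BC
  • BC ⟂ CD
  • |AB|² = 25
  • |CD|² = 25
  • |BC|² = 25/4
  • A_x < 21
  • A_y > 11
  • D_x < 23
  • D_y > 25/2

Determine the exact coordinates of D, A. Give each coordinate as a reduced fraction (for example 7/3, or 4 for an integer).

1. D_x = 20  [[BC ⟂ CD ⇒ 2x+3/2y-259/4=0] ∩ [|D−(23, 25/2)|²=25]]
2. D_y = 33/2  [[BC ⟂ CD ⇒ 2x+3/2y-259/4=0] ∩ [|D−(23, 25/2)|²=25]]
   so D = (20, 33/2)
3. A_x = 18  [[AB ⟂ BC ⇒ -2x-3/2y+117/2=0] ∩ [|A−(21, 11)|²=25]]
4. A_y = 15  [[AB ⟂ BC ⇒ -2x-3/2y+117/2=0] ∩ [|A−(21, 11)|²=25]]
   so A = (18, 15)

D = (20, 33/2)
A = (18, 15)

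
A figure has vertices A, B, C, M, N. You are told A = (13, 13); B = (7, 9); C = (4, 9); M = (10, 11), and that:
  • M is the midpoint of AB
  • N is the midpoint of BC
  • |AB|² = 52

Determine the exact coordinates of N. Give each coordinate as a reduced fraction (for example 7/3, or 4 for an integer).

1. N_x = 11/2  [2·N = B+C = (7, 9)+(4, 9)]
2. N_y = 9  [2·N = B+C = (7, 9)+(4, 9)]
   so N = (11/2, 9)

N = (11/2, 9)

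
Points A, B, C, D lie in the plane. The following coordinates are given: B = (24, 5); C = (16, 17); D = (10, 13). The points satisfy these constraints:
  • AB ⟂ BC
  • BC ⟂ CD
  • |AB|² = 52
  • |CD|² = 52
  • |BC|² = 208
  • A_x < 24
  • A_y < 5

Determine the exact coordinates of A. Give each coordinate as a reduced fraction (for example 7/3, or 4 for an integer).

1. A_x = 18  [[AB ⟂ BC ⇒ 8x-12y-132=0] ∩ [|A−(24, 5)|²=52]]
2. A_y = 1  [[AB ⟂ BC ⇒ 8x-12y-132=0] ∩ [|A−(24, 5)|²=52]]
   so A = (18, 1)

A = (18, 1)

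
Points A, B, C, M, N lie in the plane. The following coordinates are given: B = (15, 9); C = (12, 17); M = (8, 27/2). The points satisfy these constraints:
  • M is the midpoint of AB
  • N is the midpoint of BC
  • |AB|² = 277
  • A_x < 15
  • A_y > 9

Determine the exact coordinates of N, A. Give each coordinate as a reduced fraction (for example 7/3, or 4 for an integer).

N = (27/2, 13)
A = (1, 18)

1. A_x = 1  [A = 2·M−B = 2·(8, 27/2)−(15, 9)]
2. A_y = 18  [A = 2·M−B = 2·(8, 27/2)−(15, 9)]
   so A = (1, 18)
3. N_x = 27/2  [2·N = B+C = (15, 9)+(12, 17)]
4. N_y = 13  [2·N = B+C = (15, 9)+(12, 17)]
   so N = (27/2, 13)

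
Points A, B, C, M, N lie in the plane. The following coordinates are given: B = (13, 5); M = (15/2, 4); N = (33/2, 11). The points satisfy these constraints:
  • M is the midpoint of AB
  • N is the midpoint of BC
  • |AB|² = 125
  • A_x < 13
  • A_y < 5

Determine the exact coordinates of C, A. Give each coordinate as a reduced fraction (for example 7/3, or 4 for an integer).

1. A_x = 2  [A = 2·M−B = 2·(15/2, 4)−(13, 5)]
2. A_y = 3  [A = 2·M−B = 2·(15/2, 4)−(13, 5)]
   so A = (2, 3)
3. C_x = 20  [C = 2·N−B = 2·(33/2, 11)−(13, 5)]
4. C_y = 17  [C = 2·N−B = 2·(33/2, 11)−(13, 5)]
   so C = (20, 17)

C = (20, 17)
A = (2, 3)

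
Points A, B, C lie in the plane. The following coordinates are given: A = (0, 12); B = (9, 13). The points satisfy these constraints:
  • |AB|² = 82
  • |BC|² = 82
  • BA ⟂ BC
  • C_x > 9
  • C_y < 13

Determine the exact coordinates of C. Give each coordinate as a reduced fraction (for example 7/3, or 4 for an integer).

1. C_x = 10  [[BA ⟂ BC ⇒ -9x-1y+94=0] ∩ [|C−(9, 13)|²=82]]
2. C_y = 4  [[BA ⟂ BC ⇒ -9x-1y+94=0] ∩ [|C−(9, 13)|²=82]]
   so C = (10, 4)

C = (10, 4)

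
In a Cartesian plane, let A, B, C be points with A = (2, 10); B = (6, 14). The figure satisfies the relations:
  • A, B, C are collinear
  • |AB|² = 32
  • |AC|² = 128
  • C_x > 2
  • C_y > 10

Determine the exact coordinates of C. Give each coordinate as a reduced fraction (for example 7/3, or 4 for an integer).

C = (10, 18)

1. C_x = 10  [[A, B, C are collinear ⇒ -4x+4y-32=0] ∩ [|C−(2, 10)|²=128]]
2. C_y = 18  [[A, B, C are collinear ⇒ -4x+4y-32=0] ∩ [|C−(2, 10)|²=128]]
   so C = (10, 18)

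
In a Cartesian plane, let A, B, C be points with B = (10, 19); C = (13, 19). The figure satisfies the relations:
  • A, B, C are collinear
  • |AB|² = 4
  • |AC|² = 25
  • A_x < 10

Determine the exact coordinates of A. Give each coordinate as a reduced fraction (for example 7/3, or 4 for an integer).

1. A_x = 8  [[A, B, C are collinear ⇒ 3y-57=0] ∩ [|A−(10, 19)|²=4]]
2. A_y = 19  [[A, B, C are collinear ⇒ 3y-57=0] ∩ [|A−(10, 19)|²=4]]
   so A = (8, 19)

A = (8, 19)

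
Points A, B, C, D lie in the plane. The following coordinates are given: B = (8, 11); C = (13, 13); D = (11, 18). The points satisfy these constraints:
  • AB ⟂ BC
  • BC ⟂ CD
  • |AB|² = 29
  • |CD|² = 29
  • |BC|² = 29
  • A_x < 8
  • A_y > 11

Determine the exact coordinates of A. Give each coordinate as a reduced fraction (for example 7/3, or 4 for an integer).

A = (6, 16)

1. A_x = 6  [[AB ⟂ BC ⇒ -5x-2y+62=0] ∩ [|A−(8, 11)|²=29]]
2. A_y = 16  [[AB ⟂ BC ⇒ -5x-2y+62=0] ∩ [|A−(8, 11)|²=29]]
   so A = (6, 16)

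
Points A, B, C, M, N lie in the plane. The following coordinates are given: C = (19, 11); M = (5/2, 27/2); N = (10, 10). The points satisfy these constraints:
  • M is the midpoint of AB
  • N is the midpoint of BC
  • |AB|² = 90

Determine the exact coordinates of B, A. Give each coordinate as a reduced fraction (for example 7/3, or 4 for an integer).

1. B_x = 1  [B = 2·N−C = 2·(10, 10)−(19, 11)]
2. B_y = 9  [B = 2·N−C = 2·(10, 10)−(19, 11)]
   so B = (1, 9)
3. A_x = 4  [A = 2·M−B = 2·(5/2, 27/2)−(1, 9)]
4. A_y = 18  [A = 2·M−B = 2·(5/2, 27/2)−(1, 9)]
   so A = (4, 18)

B = (1, 9)
A = (4, 18)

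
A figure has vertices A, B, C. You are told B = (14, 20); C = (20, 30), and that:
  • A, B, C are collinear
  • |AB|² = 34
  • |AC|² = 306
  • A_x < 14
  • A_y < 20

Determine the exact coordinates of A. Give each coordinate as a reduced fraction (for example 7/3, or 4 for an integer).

1. A_x = 11  [[A, B, C are collinear ⇒ -10x+6y+20=0] ∩ [|A−(14, 20)|²=34]]
2. A_y = 15  [[A, B, C are collinear ⇒ -10x+6y+20=0] ∩ [|A−(14, 20)|²=34]]
   so A = (11, 15)

A = (11, 15)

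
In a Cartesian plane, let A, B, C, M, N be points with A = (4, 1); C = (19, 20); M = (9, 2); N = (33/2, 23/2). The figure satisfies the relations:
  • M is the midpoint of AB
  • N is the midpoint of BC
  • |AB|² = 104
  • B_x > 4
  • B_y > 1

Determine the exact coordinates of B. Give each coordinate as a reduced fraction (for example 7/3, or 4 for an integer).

B = (14, 3)

1. B_x = 14  [B = 2·M−A = 2·(9, 2)−(4, 1)]
2. B_y = 3  [B = 2·M−A = 2·(9, 2)−(4, 1)]
   so B = (14, 3)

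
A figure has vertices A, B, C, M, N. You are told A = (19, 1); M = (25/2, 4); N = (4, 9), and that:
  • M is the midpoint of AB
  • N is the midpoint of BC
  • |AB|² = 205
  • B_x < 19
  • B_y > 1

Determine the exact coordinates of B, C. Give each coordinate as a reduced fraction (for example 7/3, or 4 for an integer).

1. B_x = 6  [B = 2·M−A = 2·(25/2, 4)−(19, 1)]
2. B_y = 7  [B = 2·M−A = 2·(25/2, 4)−(19, 1)]
   so B = (6, 7)
3. C_x = 2  [C = 2·N−B = 2·(4, 9)−(6, 7)]
4. C_y = 11  [C = 2·N−B = 2·(4, 9)−(6, 7)]
   so C = (2, 11)

B = (6, 7)
C = (2, 11)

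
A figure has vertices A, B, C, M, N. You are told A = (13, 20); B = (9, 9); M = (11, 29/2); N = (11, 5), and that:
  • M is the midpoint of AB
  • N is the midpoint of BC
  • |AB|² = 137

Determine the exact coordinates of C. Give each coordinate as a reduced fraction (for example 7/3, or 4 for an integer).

1. C_x = 13  [C = 2·N−B = 2·(11, 5)−(9, 9)]
2. C_y = 1  [C = 2·N−B = 2·(11, 5)−(9, 9)]
   so C = (13, 1)

C = (13, 1)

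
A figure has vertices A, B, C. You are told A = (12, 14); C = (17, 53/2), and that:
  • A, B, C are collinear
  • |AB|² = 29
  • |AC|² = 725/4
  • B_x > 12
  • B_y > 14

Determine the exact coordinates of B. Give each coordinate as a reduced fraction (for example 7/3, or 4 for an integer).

1. B_x = 14  [[A, B, C are collinear ⇒ 25/2x-5y-80=0] ∩ [|B−(12, 14)|²=29]]
2. B_y = 19  [[A, B, C are collinear ⇒ 25/2x-5y-80=0] ∩ [|B−(12, 14)|²=29]]
   so B = (14, 19)

B = (14, 19)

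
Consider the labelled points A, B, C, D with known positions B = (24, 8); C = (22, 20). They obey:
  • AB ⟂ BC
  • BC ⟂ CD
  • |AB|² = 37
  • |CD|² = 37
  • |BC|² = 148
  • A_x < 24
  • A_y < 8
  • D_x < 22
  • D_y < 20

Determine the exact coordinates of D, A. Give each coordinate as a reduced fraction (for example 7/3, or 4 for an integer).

1. D_x = 16  [[BC ⟂ CD ⇒ -2x+12y-196=0] ∩ [|D−(22, 20)|²=37]]
2. D_y = 19  [[BC ⟂ CD ⇒ -2x+12y-196=0] ∩ [|D−(22, 20)|²=37]]
   so D = (16, 19)
3. A_x = 18  [[AB ⟂ BC ⇒ 2x-12y+48=0] ∩ [|A−(24, 8)|²=37]]
4. A_y = 7  [[AB ⟂ BC ⇒ 2x-12y+48=0] ∩ [|A−(24, 8)|²=37]]
   so A = (18, 7)

D = (16, 19)
A = (18, 7)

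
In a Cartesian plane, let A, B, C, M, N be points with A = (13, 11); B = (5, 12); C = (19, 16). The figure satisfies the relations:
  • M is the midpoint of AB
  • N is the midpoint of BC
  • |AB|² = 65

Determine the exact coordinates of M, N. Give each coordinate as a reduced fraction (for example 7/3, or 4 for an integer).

M = (9, 23/2)
N = (12, 14)

1. M_x = 9  [2·M = A+B = (13, 11)+(5, 12)]
2. M_y = 23/2  [2·M = A+B = (13, 11)+(5, 12)]
   so M = (9, 23/2)
3. N_x = 12  [2·N = B+C = (5, 12)+(19, 16)]
4. N_y = 14  [2·N = B+C = (5, 12)+(19, 16)]
   so N = (12, 14)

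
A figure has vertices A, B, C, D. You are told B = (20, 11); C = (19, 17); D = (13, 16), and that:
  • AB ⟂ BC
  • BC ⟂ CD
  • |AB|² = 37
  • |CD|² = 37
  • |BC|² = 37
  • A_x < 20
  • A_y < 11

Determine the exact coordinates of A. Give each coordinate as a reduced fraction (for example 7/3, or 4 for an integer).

1. A_x = 14  [[AB ⟂ BC ⇒ 1x-6y+46=0] ∩ [|A−(20, 11)|²=37]]
2. A_y = 10  [[AB ⟂ BC ⇒ 1x-6y+46=0] ∩ [|A−(20, 11)|²=37]]
   so A = (14, 10)

A = (14, 10)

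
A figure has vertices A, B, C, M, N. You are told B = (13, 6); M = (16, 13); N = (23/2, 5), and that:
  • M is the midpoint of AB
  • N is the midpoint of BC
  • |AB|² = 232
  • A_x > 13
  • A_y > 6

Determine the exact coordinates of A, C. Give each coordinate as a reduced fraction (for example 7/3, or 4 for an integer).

A = (19, 20)
C = (10, 4)

1. A_x = 19  [A = 2·M−B = 2·(16, 13)−(13, 6)]
2. A_y = 20  [A = 2·M−B = 2·(16, 13)−(13, 6)]
   so A = (19, 20)
3. C_x = 10  [C = 2·N−B = 2·(23/2, 5)−(13, 6)]
4. C_y = 4  [C = 2·N−B = 2·(23/2, 5)−(13, 6)]
   so C = (10, 4)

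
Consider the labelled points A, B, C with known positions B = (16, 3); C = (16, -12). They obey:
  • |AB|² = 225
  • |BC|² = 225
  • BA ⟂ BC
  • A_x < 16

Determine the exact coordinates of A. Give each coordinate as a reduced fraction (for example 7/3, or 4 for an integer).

1. A_x = 1  [[BA ⟂ BC ⇒ -15y+45=0] ∩ [|A−(16, 3)|²=225]]
2. A_y = 3  [[BA ⟂ BC ⇒ -15y+45=0] ∩ [|A−(16, 3)|²=225]]
   so A = (1, 3)

A = (1, 3)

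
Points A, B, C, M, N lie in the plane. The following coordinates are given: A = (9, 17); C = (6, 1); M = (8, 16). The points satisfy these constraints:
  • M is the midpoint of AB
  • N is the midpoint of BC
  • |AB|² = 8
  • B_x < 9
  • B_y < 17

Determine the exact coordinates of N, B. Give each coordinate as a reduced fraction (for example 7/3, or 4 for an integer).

N = (13/2, 8)
B = (7, 15)

1. B_x = 7  [B = 2·M−A = 2·(8, 16)−(9, 17)]
2. B_y = 15  [B = 2·M−A = 2·(8, 16)−(9, 17)]
   so B = (7, 15)
3. N_x = 13/2  [2·N = B+C = (7, 15)+(6, 1)]
4. N_y = 8  [2·N = B+C = (7, 15)+(6, 1)]
   so N = (13/2, 8)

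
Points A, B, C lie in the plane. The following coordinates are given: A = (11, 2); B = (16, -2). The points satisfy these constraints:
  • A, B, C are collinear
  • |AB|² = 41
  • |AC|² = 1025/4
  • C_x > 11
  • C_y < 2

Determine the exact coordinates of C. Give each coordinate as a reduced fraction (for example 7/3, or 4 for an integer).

1. C_x = 47/2  [[A, B, C are collinear ⇒ 4x+5y-54=0] ∩ [|C−(11, 2)|²=1025/4]]
2. C_y = -8  [[A, B, C are collinear ⇒ 4x+5y-54=0] ∩ [|C−(11, 2)|²=1025/4]]
   so C = (47/2, -8)

C = (47/2, -8)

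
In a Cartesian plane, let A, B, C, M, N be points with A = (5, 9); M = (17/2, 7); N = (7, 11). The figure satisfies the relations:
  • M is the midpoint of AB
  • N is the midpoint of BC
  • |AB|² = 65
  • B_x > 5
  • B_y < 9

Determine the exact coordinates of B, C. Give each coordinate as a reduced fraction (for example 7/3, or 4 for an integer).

1. B_x = 12  [B = 2·M−A = 2·(17/2, 7)−(5, 9)]
2. B_y = 5  [B = 2·M−A = 2·(17/2, 7)−(5, 9)]
   so B = (12, 5)
3. C_x = 2  [C = 2·N−B = 2·(7, 11)−(12, 5)]
4. C_y = 17  [C = 2·N−B = 2·(7, 11)−(12, 5)]
   so C = (2, 17)

B = (12, 5)
C = (2, 17)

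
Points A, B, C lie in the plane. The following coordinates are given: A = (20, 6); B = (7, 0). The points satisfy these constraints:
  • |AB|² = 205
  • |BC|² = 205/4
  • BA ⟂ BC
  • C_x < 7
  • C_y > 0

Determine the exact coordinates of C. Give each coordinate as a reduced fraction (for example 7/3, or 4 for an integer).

1. C_x = 4  [[BA ⟂ BC ⇒ 13x+6y-91=0] ∩ [|C−(7, 0)|²=205/4]]
2. C_y = 13/2  [[BA ⟂ BC ⇒ 13x+6y-91=0] ∩ [|C−(7, 0)|²=205/4]]
   so C = (4, 13/2)

C = (4, 13/2)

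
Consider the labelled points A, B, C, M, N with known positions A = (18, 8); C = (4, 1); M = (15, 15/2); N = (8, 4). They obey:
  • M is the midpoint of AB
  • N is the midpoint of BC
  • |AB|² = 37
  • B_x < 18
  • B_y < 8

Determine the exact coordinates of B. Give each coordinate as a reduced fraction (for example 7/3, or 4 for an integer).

B = (12, 7)

1. B_x = 12  [B = 2·M−A = 2·(15, 15/2)−(18, 8)]
2. B_y = 7  [B = 2·M−A = 2·(15, 15/2)−(18, 8)]
   so B = (12, 7)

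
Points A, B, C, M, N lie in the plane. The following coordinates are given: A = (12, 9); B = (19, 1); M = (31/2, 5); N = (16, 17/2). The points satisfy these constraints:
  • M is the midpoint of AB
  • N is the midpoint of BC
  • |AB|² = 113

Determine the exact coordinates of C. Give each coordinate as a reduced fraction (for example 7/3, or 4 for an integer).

C = (13, 16)

1. C_x = 13  [C = 2·N−B = 2·(16, 17/2)−(19, 1)]
2. C_y = 16  [C = 2·N−B = 2·(16, 17/2)−(19, 1)]
   so C = (13, 16)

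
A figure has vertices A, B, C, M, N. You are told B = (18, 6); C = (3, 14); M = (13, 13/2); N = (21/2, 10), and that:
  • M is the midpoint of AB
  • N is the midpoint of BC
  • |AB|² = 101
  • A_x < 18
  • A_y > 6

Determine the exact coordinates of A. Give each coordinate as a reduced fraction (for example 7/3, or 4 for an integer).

A = (8, 7)

1. A_x = 8  [A = 2·M−B = 2·(13, 13/2)−(18, 6)]
2. A_y = 7  [A = 2·M−B = 2·(13, 13/2)−(18, 6)]
   so A = (8, 7)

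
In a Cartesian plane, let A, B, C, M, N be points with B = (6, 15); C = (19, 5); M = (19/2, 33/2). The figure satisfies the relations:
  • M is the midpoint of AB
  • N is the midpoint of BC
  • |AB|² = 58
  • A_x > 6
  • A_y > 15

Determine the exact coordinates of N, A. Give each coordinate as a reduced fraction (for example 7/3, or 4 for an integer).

1. A_x = 13  [A = 2·M−B = 2·(19/2, 33/2)−(6, 15)]
2. A_y = 18  [A = 2·M−B = 2·(19/2, 33/2)−(6, 15)]
   so A = (13, 18)
3. N_x = 25/2  [2·N = B+C = (6, 15)+(19, 5)]
4. N_y = 10  [2·N = B+C = (6, 15)+(19, 5)]
   so N = (25/2, 10)

N = (25/2, 10)
A = (13, 18)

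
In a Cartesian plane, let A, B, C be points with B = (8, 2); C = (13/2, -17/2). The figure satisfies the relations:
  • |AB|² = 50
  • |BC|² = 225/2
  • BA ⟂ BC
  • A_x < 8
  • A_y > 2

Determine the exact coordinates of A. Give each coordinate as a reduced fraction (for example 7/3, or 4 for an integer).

A = (1, 3)

1. A_x = 1  [[BA ⟂ BC ⇒ -3/2x-21/2y+33=0] ∩ [|A−(8, 2)|²=50]]
2. A_y = 3  [[BA ⟂ BC ⇒ -3/2x-21/2y+33=0] ∩ [|A−(8, 2)|²=50]]
   so A = (1, 3)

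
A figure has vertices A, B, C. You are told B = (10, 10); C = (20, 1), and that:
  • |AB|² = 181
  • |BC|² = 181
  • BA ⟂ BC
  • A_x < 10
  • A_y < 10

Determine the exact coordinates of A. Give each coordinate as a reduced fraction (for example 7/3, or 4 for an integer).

1. A_x = 1  [[BA ⟂ BC ⇒ 10x-9y-10=0] ∩ [|A−(10, 10)|²=181]]
2. A_y = 0  [[BA ⟂ BC ⇒ 10x-9y-10=0] ∩ [|A−(10, 10)|²=181]]
   so A = (1, 0)

A = (1, 0)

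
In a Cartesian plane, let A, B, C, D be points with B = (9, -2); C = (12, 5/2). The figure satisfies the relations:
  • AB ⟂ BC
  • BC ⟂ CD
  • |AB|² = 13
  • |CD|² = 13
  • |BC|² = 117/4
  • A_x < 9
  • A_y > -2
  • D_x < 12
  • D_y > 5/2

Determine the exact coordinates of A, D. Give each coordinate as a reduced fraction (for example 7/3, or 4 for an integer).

1. A_x = 6  [[AB ⟂ BC ⇒ -3x-9/2y+18=0] ∩ [|A−(9, -2)|²=13]]
2. A_y = 0  [[AB ⟂ BC ⇒ -3x-9/2y+18=0] ∩ [|A−(9, -2)|²=13]]
   so A = (6, 0)
3. D_x = 9  [[BC ⟂ CD ⇒ 3x+9/2y-189/4=0] ∩ [|D−(12, 5/2)|²=13]]
4. D_y = 9/2  [[BC ⟂ CD ⇒ 3x+9/2y-189/4=0] ∩ [|D−(12, 5/2)|²=13]]
   so D = (9, 9/2)

A = (6, 0)
D = (9, 9/2)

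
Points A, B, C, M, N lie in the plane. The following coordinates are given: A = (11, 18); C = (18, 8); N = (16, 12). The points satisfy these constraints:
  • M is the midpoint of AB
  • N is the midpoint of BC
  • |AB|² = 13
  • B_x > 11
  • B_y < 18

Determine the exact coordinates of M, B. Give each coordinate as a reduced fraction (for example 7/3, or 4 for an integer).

M = (25/2, 17)
B = (14, 16)

1. B_x = 14  [B = 2·N−C = 2·(16, 12)−(18, 8)]
2. B_y = 16  [B = 2·N−C = 2·(16, 12)−(18, 8)]
   so B = (14, 16)
3. M_x = 25/2  [2·M = A+B = (11, 18)+(14, 16)]
4. M_y = 17  [2·M = A+B = (11, 18)+(14, 16)]
   so M = (25/2, 17)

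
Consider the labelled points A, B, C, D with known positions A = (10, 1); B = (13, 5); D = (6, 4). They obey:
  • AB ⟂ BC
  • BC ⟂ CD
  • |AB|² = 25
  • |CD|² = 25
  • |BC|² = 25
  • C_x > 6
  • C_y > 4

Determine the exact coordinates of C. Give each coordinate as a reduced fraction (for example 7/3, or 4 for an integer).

1. C_x = 9  [[AB ⟂ BC ⇒ 3x+4y-59=0] ∩ [|C−(6, 4)|²=25]]
2. C_y = 8  [[AB ⟂ BC ⇒ 3x+4y-59=0] ∩ [|C−(6, 4)|²=25]]
   so C = (9, 8)

C = (9, 8)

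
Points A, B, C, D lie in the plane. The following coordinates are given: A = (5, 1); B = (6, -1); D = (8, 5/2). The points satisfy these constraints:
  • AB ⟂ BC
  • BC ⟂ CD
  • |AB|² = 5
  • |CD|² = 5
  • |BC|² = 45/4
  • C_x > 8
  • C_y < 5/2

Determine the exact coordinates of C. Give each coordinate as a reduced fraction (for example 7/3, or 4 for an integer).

C = (9, 1/2)

1. C_x = 9  [[AB ⟂ BC ⇒ 1x-2y-8=0] ∩ [|C−(8, 5/2)|²=5]]
2. C_y = 1/2  [[AB ⟂ BC ⇒ 1x-2y-8=0] ∩ [|C−(8, 5/2)|²=5]]
   so C = (9, 1/2)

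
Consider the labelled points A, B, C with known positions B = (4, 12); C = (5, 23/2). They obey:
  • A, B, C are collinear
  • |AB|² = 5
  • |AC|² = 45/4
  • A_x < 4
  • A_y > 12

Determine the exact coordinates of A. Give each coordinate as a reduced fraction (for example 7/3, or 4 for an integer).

A = (2, 13)

1. A_x = 2  [[A, B, C are collinear ⇒ 1/2x+1y-14=0] ∩ [|A−(4, 12)|²=5]]
2. A_y = 13  [[A, B, C are collinear ⇒ 1/2x+1y-14=0] ∩ [|A−(4, 12)|²=5]]
   so A = (2, 13)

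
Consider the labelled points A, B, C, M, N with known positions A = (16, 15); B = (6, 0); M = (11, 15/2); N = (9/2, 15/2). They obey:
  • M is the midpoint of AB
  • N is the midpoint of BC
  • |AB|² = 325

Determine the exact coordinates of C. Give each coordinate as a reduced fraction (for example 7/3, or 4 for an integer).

C = (3, 15)

1. C_x = 3  [C = 2·N−B = 2·(9/2, 15/2)−(6, 0)]
2. C_y = 15  [C = 2·N−B = 2·(9/2, 15/2)−(6, 0)]
   so C = (3, 15)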